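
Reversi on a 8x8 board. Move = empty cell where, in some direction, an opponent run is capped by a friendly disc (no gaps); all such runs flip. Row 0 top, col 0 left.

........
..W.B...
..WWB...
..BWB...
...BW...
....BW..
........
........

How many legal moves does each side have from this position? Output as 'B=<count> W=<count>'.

-- B to move --
(0,1): flips 2 -> legal
(0,2): flips 2 -> legal
(0,3): no bracket -> illegal
(1,1): no bracket -> illegal
(1,3): flips 2 -> legal
(2,1): flips 2 -> legal
(3,1): no bracket -> illegal
(3,5): no bracket -> illegal
(4,2): flips 1 -> legal
(4,5): flips 1 -> legal
(4,6): no bracket -> illegal
(5,3): no bracket -> illegal
(5,6): flips 1 -> legal
(6,4): no bracket -> illegal
(6,5): no bracket -> illegal
(6,6): no bracket -> illegal
B mobility = 7
-- W to move --
(0,3): no bracket -> illegal
(0,4): flips 3 -> legal
(0,5): flips 1 -> legal
(1,3): no bracket -> illegal
(1,5): flips 1 -> legal
(2,1): no bracket -> illegal
(2,5): flips 1 -> legal
(3,1): flips 1 -> legal
(3,5): flips 1 -> legal
(4,1): flips 1 -> legal
(4,2): flips 2 -> legal
(4,5): flips 1 -> legal
(5,2): no bracket -> illegal
(5,3): flips 2 -> legal
(6,3): no bracket -> illegal
(6,4): flips 1 -> legal
(6,5): no bracket -> illegal
W mobility = 11

Answer: B=7 W=11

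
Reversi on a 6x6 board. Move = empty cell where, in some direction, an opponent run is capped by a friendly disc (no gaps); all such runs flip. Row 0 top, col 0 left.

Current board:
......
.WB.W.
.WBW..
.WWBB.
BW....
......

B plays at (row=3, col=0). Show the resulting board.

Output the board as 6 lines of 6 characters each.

Place B at (3,0); scan 8 dirs for brackets.
Dir NW: edge -> no flip
Dir N: first cell '.' (not opp) -> no flip
Dir NE: opp run (2,1) capped by B -> flip
Dir W: edge -> no flip
Dir E: opp run (3,1) (3,2) capped by B -> flip
Dir SW: edge -> no flip
Dir S: first cell 'B' (not opp) -> no flip
Dir SE: opp run (4,1), next='.' -> no flip
All flips: (2,1) (3,1) (3,2)

Answer: ......
.WB.W.
.BBW..
BBBBB.
BW....
......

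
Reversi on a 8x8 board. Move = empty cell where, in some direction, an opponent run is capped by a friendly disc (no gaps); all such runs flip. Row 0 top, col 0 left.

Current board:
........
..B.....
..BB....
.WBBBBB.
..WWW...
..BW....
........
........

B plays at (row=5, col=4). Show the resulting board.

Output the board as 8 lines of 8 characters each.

Answer: ........
..B.....
..BB....
.WBBBBB.
..WBB...
..BBB...
........
........

Derivation:
Place B at (5,4); scan 8 dirs for brackets.
Dir NW: opp run (4,3) capped by B -> flip
Dir N: opp run (4,4) capped by B -> flip
Dir NE: first cell '.' (not opp) -> no flip
Dir W: opp run (5,3) capped by B -> flip
Dir E: first cell '.' (not opp) -> no flip
Dir SW: first cell '.' (not opp) -> no flip
Dir S: first cell '.' (not opp) -> no flip
Dir SE: first cell '.' (not opp) -> no flip
All flips: (4,3) (4,4) (5,3)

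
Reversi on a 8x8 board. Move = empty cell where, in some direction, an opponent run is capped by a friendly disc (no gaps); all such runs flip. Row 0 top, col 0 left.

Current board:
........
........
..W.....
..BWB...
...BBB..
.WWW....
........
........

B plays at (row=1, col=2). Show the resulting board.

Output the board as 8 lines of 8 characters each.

Place B at (1,2); scan 8 dirs for brackets.
Dir NW: first cell '.' (not opp) -> no flip
Dir N: first cell '.' (not opp) -> no flip
Dir NE: first cell '.' (not opp) -> no flip
Dir W: first cell '.' (not opp) -> no flip
Dir E: first cell '.' (not opp) -> no flip
Dir SW: first cell '.' (not opp) -> no flip
Dir S: opp run (2,2) capped by B -> flip
Dir SE: first cell '.' (not opp) -> no flip
All flips: (2,2)

Answer: ........
..B.....
..B.....
..BWB...
...BBB..
.WWW....
........
........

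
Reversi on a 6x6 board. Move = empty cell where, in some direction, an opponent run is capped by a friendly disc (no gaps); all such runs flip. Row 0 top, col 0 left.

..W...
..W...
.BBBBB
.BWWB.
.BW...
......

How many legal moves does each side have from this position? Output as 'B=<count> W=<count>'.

-- B to move --
(0,1): flips 1 -> legal
(0,3): flips 1 -> legal
(1,1): no bracket -> illegal
(1,3): no bracket -> illegal
(4,3): flips 3 -> legal
(4,4): flips 1 -> legal
(5,1): flips 2 -> legal
(5,2): flips 2 -> legal
(5,3): flips 1 -> legal
B mobility = 7
-- W to move --
(1,0): flips 1 -> legal
(1,1): flips 1 -> legal
(1,3): flips 1 -> legal
(1,4): flips 1 -> legal
(1,5): flips 1 -> legal
(2,0): flips 1 -> legal
(3,0): flips 2 -> legal
(3,5): flips 1 -> legal
(4,0): flips 1 -> legal
(4,3): no bracket -> illegal
(4,4): no bracket -> illegal
(4,5): flips 2 -> legal
(5,0): flips 1 -> legal
(5,1): no bracket -> illegal
(5,2): no bracket -> illegal
W mobility = 11

Answer: B=7 W=11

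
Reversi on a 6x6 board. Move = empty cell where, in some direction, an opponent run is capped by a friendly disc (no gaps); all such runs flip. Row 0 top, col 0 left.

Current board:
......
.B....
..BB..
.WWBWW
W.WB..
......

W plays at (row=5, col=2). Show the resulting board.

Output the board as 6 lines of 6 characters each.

Answer: ......
.B....
..BB..
.WWBWW
W.WW..
..W...

Derivation:
Place W at (5,2); scan 8 dirs for brackets.
Dir NW: first cell '.' (not opp) -> no flip
Dir N: first cell 'W' (not opp) -> no flip
Dir NE: opp run (4,3) capped by W -> flip
Dir W: first cell '.' (not opp) -> no flip
Dir E: first cell '.' (not opp) -> no flip
Dir SW: edge -> no flip
Dir S: edge -> no flip
Dir SE: edge -> no flip
All flips: (4,3)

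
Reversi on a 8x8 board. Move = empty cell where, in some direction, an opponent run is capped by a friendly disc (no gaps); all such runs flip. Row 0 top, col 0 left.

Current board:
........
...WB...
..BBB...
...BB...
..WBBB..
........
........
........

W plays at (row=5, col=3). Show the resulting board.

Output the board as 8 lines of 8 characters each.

Answer: ........
...WB...
..BWB...
...WB...
..WWBB..
...W....
........
........

Derivation:
Place W at (5,3); scan 8 dirs for brackets.
Dir NW: first cell 'W' (not opp) -> no flip
Dir N: opp run (4,3) (3,3) (2,3) capped by W -> flip
Dir NE: opp run (4,4), next='.' -> no flip
Dir W: first cell '.' (not opp) -> no flip
Dir E: first cell '.' (not opp) -> no flip
Dir SW: first cell '.' (not opp) -> no flip
Dir S: first cell '.' (not opp) -> no flip
Dir SE: first cell '.' (not opp) -> no flip
All flips: (2,3) (3,3) (4,3)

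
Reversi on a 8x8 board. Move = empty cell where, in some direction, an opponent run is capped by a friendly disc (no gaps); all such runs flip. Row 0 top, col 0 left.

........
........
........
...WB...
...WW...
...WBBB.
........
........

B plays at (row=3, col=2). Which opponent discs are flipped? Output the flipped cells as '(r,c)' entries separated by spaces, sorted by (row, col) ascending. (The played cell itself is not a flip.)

Dir NW: first cell '.' (not opp) -> no flip
Dir N: first cell '.' (not opp) -> no flip
Dir NE: first cell '.' (not opp) -> no flip
Dir W: first cell '.' (not opp) -> no flip
Dir E: opp run (3,3) capped by B -> flip
Dir SW: first cell '.' (not opp) -> no flip
Dir S: first cell '.' (not opp) -> no flip
Dir SE: opp run (4,3) capped by B -> flip

Answer: (3,3) (4,3)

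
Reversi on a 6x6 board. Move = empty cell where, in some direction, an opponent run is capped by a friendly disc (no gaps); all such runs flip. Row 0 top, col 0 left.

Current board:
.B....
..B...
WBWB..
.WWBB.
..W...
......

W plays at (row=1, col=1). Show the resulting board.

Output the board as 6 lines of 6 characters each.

Answer: .B....
.WB...
WWWB..
.WWBB.
..W...
......

Derivation:
Place W at (1,1); scan 8 dirs for brackets.
Dir NW: first cell '.' (not opp) -> no flip
Dir N: opp run (0,1), next=edge -> no flip
Dir NE: first cell '.' (not opp) -> no flip
Dir W: first cell '.' (not opp) -> no flip
Dir E: opp run (1,2), next='.' -> no flip
Dir SW: first cell 'W' (not opp) -> no flip
Dir S: opp run (2,1) capped by W -> flip
Dir SE: first cell 'W' (not opp) -> no flip
All flips: (2,1)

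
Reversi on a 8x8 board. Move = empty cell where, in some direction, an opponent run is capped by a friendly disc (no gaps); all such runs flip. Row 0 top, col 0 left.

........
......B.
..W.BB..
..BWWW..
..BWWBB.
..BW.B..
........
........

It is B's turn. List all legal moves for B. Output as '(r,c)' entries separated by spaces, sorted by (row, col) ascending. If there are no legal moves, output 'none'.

Answer: (1,1) (1,2) (2,3) (3,6) (5,4) (6,4)

Derivation:
(1,1): flips 3 -> legal
(1,2): flips 1 -> legal
(1,3): no bracket -> illegal
(2,1): no bracket -> illegal
(2,3): flips 1 -> legal
(2,6): no bracket -> illegal
(3,1): no bracket -> illegal
(3,6): flips 3 -> legal
(5,4): flips 4 -> legal
(6,2): no bracket -> illegal
(6,3): no bracket -> illegal
(6,4): flips 1 -> legal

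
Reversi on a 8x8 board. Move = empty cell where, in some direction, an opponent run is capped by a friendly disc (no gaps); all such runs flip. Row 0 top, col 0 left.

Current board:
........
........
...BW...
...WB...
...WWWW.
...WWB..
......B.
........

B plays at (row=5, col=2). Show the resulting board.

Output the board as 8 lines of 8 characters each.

Place B at (5,2); scan 8 dirs for brackets.
Dir NW: first cell '.' (not opp) -> no flip
Dir N: first cell '.' (not opp) -> no flip
Dir NE: opp run (4,3) capped by B -> flip
Dir W: first cell '.' (not opp) -> no flip
Dir E: opp run (5,3) (5,4) capped by B -> flip
Dir SW: first cell '.' (not opp) -> no flip
Dir S: first cell '.' (not opp) -> no flip
Dir SE: first cell '.' (not opp) -> no flip
All flips: (4,3) (5,3) (5,4)

Answer: ........
........
...BW...
...WB...
...BWWW.
..BBBB..
......B.
........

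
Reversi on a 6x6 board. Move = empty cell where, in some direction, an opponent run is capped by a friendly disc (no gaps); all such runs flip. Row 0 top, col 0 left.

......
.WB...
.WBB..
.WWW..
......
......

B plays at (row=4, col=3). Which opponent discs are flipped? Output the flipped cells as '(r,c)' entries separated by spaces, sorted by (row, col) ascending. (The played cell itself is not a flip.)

Answer: (3,3)

Derivation:
Dir NW: opp run (3,2) (2,1), next='.' -> no flip
Dir N: opp run (3,3) capped by B -> flip
Dir NE: first cell '.' (not opp) -> no flip
Dir W: first cell '.' (not opp) -> no flip
Dir E: first cell '.' (not opp) -> no flip
Dir SW: first cell '.' (not opp) -> no flip
Dir S: first cell '.' (not opp) -> no flip
Dir SE: first cell '.' (not opp) -> no flip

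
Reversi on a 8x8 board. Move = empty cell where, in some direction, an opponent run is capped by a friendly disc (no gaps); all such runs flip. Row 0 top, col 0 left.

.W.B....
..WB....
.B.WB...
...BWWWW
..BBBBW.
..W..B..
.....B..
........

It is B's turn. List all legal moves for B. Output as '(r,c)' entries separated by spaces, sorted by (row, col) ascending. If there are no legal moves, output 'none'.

Answer: (1,1) (2,2) (2,5) (2,6) (2,7) (4,7) (5,7) (6,1) (6,2)

Derivation:
(0,0): no bracket -> illegal
(0,2): no bracket -> illegal
(1,0): no bracket -> illegal
(1,1): flips 1 -> legal
(1,4): no bracket -> illegal
(2,2): flips 1 -> legal
(2,5): flips 2 -> legal
(2,6): flips 1 -> legal
(2,7): flips 1 -> legal
(3,2): no bracket -> illegal
(4,1): no bracket -> illegal
(4,7): flips 1 -> legal
(5,1): no bracket -> illegal
(5,3): no bracket -> illegal
(5,6): no bracket -> illegal
(5,7): flips 2 -> legal
(6,1): flips 1 -> legal
(6,2): flips 1 -> legal
(6,3): no bracket -> illegal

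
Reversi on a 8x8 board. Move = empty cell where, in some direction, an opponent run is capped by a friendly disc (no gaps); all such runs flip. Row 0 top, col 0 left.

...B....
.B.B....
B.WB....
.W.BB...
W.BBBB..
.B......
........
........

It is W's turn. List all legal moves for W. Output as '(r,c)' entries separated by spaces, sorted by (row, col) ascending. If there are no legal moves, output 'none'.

Answer: (0,0) (0,4) (2,4) (5,3) (5,5) (6,2)

Derivation:
(0,0): flips 1 -> legal
(0,1): no bracket -> illegal
(0,2): no bracket -> illegal
(0,4): flips 1 -> legal
(1,0): no bracket -> illegal
(1,2): no bracket -> illegal
(1,4): no bracket -> illegal
(2,1): no bracket -> illegal
(2,4): flips 1 -> legal
(2,5): no bracket -> illegal
(3,0): no bracket -> illegal
(3,2): no bracket -> illegal
(3,5): no bracket -> illegal
(3,6): no bracket -> illegal
(4,1): no bracket -> illegal
(4,6): no bracket -> illegal
(5,0): no bracket -> illegal
(5,2): no bracket -> illegal
(5,3): flips 1 -> legal
(5,4): no bracket -> illegal
(5,5): flips 2 -> legal
(5,6): no bracket -> illegal
(6,0): no bracket -> illegal
(6,1): no bracket -> illegal
(6,2): flips 1 -> legal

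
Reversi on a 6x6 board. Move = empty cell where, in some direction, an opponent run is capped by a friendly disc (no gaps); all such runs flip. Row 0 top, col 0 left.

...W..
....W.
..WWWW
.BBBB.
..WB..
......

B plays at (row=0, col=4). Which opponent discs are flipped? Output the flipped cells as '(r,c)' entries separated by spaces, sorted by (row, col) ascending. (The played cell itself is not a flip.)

Dir NW: edge -> no flip
Dir N: edge -> no flip
Dir NE: edge -> no flip
Dir W: opp run (0,3), next='.' -> no flip
Dir E: first cell '.' (not opp) -> no flip
Dir SW: first cell '.' (not opp) -> no flip
Dir S: opp run (1,4) (2,4) capped by B -> flip
Dir SE: first cell '.' (not opp) -> no flip

Answer: (1,4) (2,4)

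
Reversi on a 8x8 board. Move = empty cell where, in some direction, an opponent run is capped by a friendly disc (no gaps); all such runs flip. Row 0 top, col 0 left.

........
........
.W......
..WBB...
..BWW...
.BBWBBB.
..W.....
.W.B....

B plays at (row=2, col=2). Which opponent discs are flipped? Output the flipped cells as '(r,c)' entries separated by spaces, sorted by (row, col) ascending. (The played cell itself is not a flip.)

Answer: (3,2)

Derivation:
Dir NW: first cell '.' (not opp) -> no flip
Dir N: first cell '.' (not opp) -> no flip
Dir NE: first cell '.' (not opp) -> no flip
Dir W: opp run (2,1), next='.' -> no flip
Dir E: first cell '.' (not opp) -> no flip
Dir SW: first cell '.' (not opp) -> no flip
Dir S: opp run (3,2) capped by B -> flip
Dir SE: first cell 'B' (not opp) -> no flip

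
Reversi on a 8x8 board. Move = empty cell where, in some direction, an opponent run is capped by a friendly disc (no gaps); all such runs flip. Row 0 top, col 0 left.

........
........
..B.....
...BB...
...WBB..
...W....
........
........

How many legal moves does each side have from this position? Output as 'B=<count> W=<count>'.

-- B to move --
(3,2): no bracket -> illegal
(4,2): flips 1 -> legal
(5,2): flips 1 -> legal
(5,4): no bracket -> illegal
(6,2): flips 1 -> legal
(6,3): flips 2 -> legal
(6,4): no bracket -> illegal
B mobility = 4
-- W to move --
(1,1): no bracket -> illegal
(1,2): no bracket -> illegal
(1,3): no bracket -> illegal
(2,1): no bracket -> illegal
(2,3): flips 1 -> legal
(2,4): no bracket -> illegal
(2,5): flips 1 -> legal
(3,1): no bracket -> illegal
(3,2): no bracket -> illegal
(3,5): flips 1 -> legal
(3,6): no bracket -> illegal
(4,2): no bracket -> illegal
(4,6): flips 2 -> legal
(5,4): no bracket -> illegal
(5,5): no bracket -> illegal
(5,6): no bracket -> illegal
W mobility = 4

Answer: B=4 W=4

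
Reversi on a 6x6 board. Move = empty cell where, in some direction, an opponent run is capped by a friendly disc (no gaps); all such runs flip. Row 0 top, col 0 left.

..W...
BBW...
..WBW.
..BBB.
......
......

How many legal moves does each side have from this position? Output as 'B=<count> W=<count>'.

-- B to move --
(0,1): flips 1 -> legal
(0,3): no bracket -> illegal
(1,3): flips 1 -> legal
(1,4): flips 1 -> legal
(1,5): flips 1 -> legal
(2,1): flips 1 -> legal
(2,5): flips 1 -> legal
(3,1): no bracket -> illegal
(3,5): no bracket -> illegal
B mobility = 6
-- W to move --
(0,0): flips 1 -> legal
(0,1): no bracket -> illegal
(1,3): no bracket -> illegal
(1,4): no bracket -> illegal
(2,0): flips 1 -> legal
(2,1): no bracket -> illegal
(2,5): no bracket -> illegal
(3,1): no bracket -> illegal
(3,5): no bracket -> illegal
(4,1): no bracket -> illegal
(4,2): flips 2 -> legal
(4,3): no bracket -> illegal
(4,4): flips 2 -> legal
(4,5): flips 2 -> legal
W mobility = 5

Answer: B=6 W=5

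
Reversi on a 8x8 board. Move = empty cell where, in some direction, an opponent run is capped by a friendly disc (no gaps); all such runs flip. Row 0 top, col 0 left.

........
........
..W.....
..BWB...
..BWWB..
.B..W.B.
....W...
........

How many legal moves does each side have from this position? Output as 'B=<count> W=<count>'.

-- B to move --
(1,1): no bracket -> illegal
(1,2): flips 1 -> legal
(1,3): no bracket -> illegal
(2,1): no bracket -> illegal
(2,3): no bracket -> illegal
(2,4): flips 1 -> legal
(3,1): no bracket -> illegal
(3,5): no bracket -> illegal
(5,2): flips 1 -> legal
(5,3): no bracket -> illegal
(5,5): no bracket -> illegal
(6,3): flips 1 -> legal
(6,5): flips 2 -> legal
(7,3): no bracket -> illegal
(7,4): flips 3 -> legal
(7,5): no bracket -> illegal
B mobility = 6
-- W to move --
(2,1): flips 1 -> legal
(2,3): no bracket -> illegal
(2,4): flips 1 -> legal
(2,5): flips 1 -> legal
(3,1): flips 1 -> legal
(3,5): flips 1 -> legal
(3,6): flips 1 -> legal
(4,0): no bracket -> illegal
(4,1): flips 1 -> legal
(4,6): flips 1 -> legal
(4,7): no bracket -> illegal
(5,0): no bracket -> illegal
(5,2): flips 2 -> legal
(5,3): no bracket -> illegal
(5,5): no bracket -> illegal
(5,7): no bracket -> illegal
(6,0): flips 2 -> legal
(6,1): no bracket -> illegal
(6,2): no bracket -> illegal
(6,5): no bracket -> illegal
(6,6): no bracket -> illegal
(6,7): no bracket -> illegal
W mobility = 10

Answer: B=6 W=10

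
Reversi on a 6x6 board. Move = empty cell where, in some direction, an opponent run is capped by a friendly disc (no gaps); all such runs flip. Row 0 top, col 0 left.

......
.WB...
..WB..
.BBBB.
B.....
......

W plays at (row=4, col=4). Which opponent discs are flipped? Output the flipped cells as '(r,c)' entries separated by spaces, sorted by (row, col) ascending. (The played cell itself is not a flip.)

Dir NW: opp run (3,3) capped by W -> flip
Dir N: opp run (3,4), next='.' -> no flip
Dir NE: first cell '.' (not opp) -> no flip
Dir W: first cell '.' (not opp) -> no flip
Dir E: first cell '.' (not opp) -> no flip
Dir SW: first cell '.' (not opp) -> no flip
Dir S: first cell '.' (not opp) -> no flip
Dir SE: first cell '.' (not opp) -> no flip

Answer: (3,3)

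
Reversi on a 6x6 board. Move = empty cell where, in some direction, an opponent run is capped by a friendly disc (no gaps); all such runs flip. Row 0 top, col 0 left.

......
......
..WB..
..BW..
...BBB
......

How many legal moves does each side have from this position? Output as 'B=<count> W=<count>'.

Answer: B=4 W=6

Derivation:
-- B to move --
(1,1): flips 2 -> legal
(1,2): flips 1 -> legal
(1,3): no bracket -> illegal
(2,1): flips 1 -> legal
(2,4): no bracket -> illegal
(3,1): no bracket -> illegal
(3,4): flips 1 -> legal
(4,2): no bracket -> illegal
B mobility = 4
-- W to move --
(1,2): no bracket -> illegal
(1,3): flips 1 -> legal
(1,4): no bracket -> illegal
(2,1): no bracket -> illegal
(2,4): flips 1 -> legal
(3,1): flips 1 -> legal
(3,4): no bracket -> illegal
(3,5): no bracket -> illegal
(4,1): no bracket -> illegal
(4,2): flips 1 -> legal
(5,2): no bracket -> illegal
(5,3): flips 1 -> legal
(5,4): no bracket -> illegal
(5,5): flips 1 -> legal
W mobility = 6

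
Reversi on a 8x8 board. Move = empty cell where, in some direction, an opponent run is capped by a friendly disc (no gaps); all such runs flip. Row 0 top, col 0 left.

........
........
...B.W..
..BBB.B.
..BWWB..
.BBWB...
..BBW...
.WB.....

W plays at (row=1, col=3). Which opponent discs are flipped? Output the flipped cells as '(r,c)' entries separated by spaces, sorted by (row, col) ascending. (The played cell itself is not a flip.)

Answer: (2,3) (3,3)

Derivation:
Dir NW: first cell '.' (not opp) -> no flip
Dir N: first cell '.' (not opp) -> no flip
Dir NE: first cell '.' (not opp) -> no flip
Dir W: first cell '.' (not opp) -> no flip
Dir E: first cell '.' (not opp) -> no flip
Dir SW: first cell '.' (not opp) -> no flip
Dir S: opp run (2,3) (3,3) capped by W -> flip
Dir SE: first cell '.' (not opp) -> no flip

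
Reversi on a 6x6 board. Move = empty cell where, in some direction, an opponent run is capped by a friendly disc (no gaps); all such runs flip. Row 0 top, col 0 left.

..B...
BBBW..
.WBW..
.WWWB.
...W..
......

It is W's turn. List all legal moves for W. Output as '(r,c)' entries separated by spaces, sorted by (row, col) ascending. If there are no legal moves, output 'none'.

Answer: (0,0) (0,1) (0,3) (2,5) (3,5) (4,5)

Derivation:
(0,0): flips 2 -> legal
(0,1): flips 2 -> legal
(0,3): flips 1 -> legal
(2,0): no bracket -> illegal
(2,4): no bracket -> illegal
(2,5): flips 1 -> legal
(3,5): flips 1 -> legal
(4,4): no bracket -> illegal
(4,5): flips 1 -> legal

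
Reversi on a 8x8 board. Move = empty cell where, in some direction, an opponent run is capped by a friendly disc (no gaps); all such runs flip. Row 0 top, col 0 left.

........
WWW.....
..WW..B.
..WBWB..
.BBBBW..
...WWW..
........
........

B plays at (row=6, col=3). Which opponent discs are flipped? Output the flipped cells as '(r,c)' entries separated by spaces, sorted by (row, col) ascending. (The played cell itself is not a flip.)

Answer: (5,3)

Derivation:
Dir NW: first cell '.' (not opp) -> no flip
Dir N: opp run (5,3) capped by B -> flip
Dir NE: opp run (5,4) (4,5), next='.' -> no flip
Dir W: first cell '.' (not opp) -> no flip
Dir E: first cell '.' (not opp) -> no flip
Dir SW: first cell '.' (not opp) -> no flip
Dir S: first cell '.' (not opp) -> no flip
Dir SE: first cell '.' (not opp) -> no flip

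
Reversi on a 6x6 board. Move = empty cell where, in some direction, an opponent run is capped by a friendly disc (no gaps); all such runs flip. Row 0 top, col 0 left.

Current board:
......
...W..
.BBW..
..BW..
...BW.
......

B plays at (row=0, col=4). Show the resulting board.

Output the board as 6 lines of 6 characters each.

Answer: ....B.
...B..
.BBW..
..BW..
...BW.
......

Derivation:
Place B at (0,4); scan 8 dirs for brackets.
Dir NW: edge -> no flip
Dir N: edge -> no flip
Dir NE: edge -> no flip
Dir W: first cell '.' (not opp) -> no flip
Dir E: first cell '.' (not opp) -> no flip
Dir SW: opp run (1,3) capped by B -> flip
Dir S: first cell '.' (not opp) -> no flip
Dir SE: first cell '.' (not opp) -> no flip
All flips: (1,3)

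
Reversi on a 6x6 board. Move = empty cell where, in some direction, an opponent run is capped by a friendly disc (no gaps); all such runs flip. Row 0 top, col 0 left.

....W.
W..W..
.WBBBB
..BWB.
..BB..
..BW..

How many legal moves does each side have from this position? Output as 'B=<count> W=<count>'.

Answer: B=5 W=6

Derivation:
-- B to move --
(0,0): no bracket -> illegal
(0,1): no bracket -> illegal
(0,2): flips 1 -> legal
(0,3): flips 1 -> legal
(0,5): no bracket -> illegal
(1,1): no bracket -> illegal
(1,2): no bracket -> illegal
(1,4): no bracket -> illegal
(1,5): no bracket -> illegal
(2,0): flips 1 -> legal
(3,0): no bracket -> illegal
(3,1): no bracket -> illegal
(4,4): flips 1 -> legal
(5,4): flips 1 -> legal
B mobility = 5
-- W to move --
(1,1): flips 1 -> legal
(1,2): no bracket -> illegal
(1,4): no bracket -> illegal
(1,5): flips 1 -> legal
(3,1): flips 3 -> legal
(3,5): flips 2 -> legal
(4,1): no bracket -> illegal
(4,4): no bracket -> illegal
(4,5): no bracket -> illegal
(5,1): flips 2 -> legal
(5,4): flips 2 -> legal
W mobility = 6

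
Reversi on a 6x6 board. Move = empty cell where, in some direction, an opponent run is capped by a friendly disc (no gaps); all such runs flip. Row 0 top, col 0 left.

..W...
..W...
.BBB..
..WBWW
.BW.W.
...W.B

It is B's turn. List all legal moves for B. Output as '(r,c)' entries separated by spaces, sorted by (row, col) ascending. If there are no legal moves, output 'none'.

(0,1): flips 1 -> legal
(0,3): flips 1 -> legal
(1,1): no bracket -> illegal
(1,3): no bracket -> illegal
(2,4): no bracket -> illegal
(2,5): no bracket -> illegal
(3,1): flips 1 -> legal
(4,3): flips 2 -> legal
(4,5): flips 1 -> legal
(5,1): flips 1 -> legal
(5,2): flips 2 -> legal
(5,4): no bracket -> illegal

Answer: (0,1) (0,3) (3,1) (4,3) (4,5) (5,1) (5,2)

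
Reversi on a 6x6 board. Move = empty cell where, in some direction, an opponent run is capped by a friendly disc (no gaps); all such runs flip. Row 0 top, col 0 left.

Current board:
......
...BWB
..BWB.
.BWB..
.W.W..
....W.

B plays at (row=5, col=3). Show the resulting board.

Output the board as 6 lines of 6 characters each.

Place B at (5,3); scan 8 dirs for brackets.
Dir NW: first cell '.' (not opp) -> no flip
Dir N: opp run (4,3) capped by B -> flip
Dir NE: first cell '.' (not opp) -> no flip
Dir W: first cell '.' (not opp) -> no flip
Dir E: opp run (5,4), next='.' -> no flip
Dir SW: edge -> no flip
Dir S: edge -> no flip
Dir SE: edge -> no flip
All flips: (4,3)

Answer: ......
...BWB
..BWB.
.BWB..
.W.B..
...BW.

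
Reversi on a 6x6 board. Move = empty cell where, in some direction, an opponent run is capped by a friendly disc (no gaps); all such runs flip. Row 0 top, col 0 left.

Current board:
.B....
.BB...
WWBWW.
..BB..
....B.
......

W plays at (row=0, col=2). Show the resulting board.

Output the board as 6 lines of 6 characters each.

Place W at (0,2); scan 8 dirs for brackets.
Dir NW: edge -> no flip
Dir N: edge -> no flip
Dir NE: edge -> no flip
Dir W: opp run (0,1), next='.' -> no flip
Dir E: first cell '.' (not opp) -> no flip
Dir SW: opp run (1,1) capped by W -> flip
Dir S: opp run (1,2) (2,2) (3,2), next='.' -> no flip
Dir SE: first cell '.' (not opp) -> no flip
All flips: (1,1)

Answer: .BW...
.WB...
WWBWW.
..BB..
....B.
......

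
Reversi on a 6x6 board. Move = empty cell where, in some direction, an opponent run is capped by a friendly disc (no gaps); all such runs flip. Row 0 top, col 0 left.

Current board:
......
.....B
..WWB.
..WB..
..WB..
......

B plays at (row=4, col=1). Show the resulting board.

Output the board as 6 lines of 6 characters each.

Answer: ......
.....B
..WWB.
..WB..
.BBB..
......

Derivation:
Place B at (4,1); scan 8 dirs for brackets.
Dir NW: first cell '.' (not opp) -> no flip
Dir N: first cell '.' (not opp) -> no flip
Dir NE: opp run (3,2) (2,3), next='.' -> no flip
Dir W: first cell '.' (not opp) -> no flip
Dir E: opp run (4,2) capped by B -> flip
Dir SW: first cell '.' (not opp) -> no flip
Dir S: first cell '.' (not opp) -> no flip
Dir SE: first cell '.' (not opp) -> no flip
All flips: (4,2)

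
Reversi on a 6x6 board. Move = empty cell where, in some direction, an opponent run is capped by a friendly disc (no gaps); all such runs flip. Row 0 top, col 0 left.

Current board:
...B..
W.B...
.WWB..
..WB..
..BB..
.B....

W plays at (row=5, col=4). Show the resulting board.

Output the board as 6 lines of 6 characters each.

Answer: ...B..
W.B...
.WWB..
..WB..
..BW..
.B..W.

Derivation:
Place W at (5,4); scan 8 dirs for brackets.
Dir NW: opp run (4,3) capped by W -> flip
Dir N: first cell '.' (not opp) -> no flip
Dir NE: first cell '.' (not opp) -> no flip
Dir W: first cell '.' (not opp) -> no flip
Dir E: first cell '.' (not opp) -> no flip
Dir SW: edge -> no flip
Dir S: edge -> no flip
Dir SE: edge -> no flip
All flips: (4,3)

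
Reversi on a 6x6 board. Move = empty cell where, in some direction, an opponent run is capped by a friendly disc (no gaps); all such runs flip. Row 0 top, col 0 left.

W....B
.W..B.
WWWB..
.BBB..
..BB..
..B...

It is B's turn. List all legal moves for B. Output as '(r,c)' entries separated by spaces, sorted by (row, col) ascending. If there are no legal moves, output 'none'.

(0,1): flips 2 -> legal
(0,2): no bracket -> illegal
(1,0): flips 1 -> legal
(1,2): flips 1 -> legal
(1,3): flips 1 -> legal
(3,0): no bracket -> illegal

Answer: (0,1) (1,0) (1,2) (1,3)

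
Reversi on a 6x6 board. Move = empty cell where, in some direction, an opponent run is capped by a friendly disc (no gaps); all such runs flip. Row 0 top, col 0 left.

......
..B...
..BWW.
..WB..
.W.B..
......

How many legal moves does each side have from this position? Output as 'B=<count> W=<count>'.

Answer: B=7 W=7

Derivation:
-- B to move --
(1,3): flips 1 -> legal
(1,4): no bracket -> illegal
(1,5): flips 1 -> legal
(2,1): flips 1 -> legal
(2,5): flips 2 -> legal
(3,0): no bracket -> illegal
(3,1): flips 1 -> legal
(3,4): flips 1 -> legal
(3,5): no bracket -> illegal
(4,0): no bracket -> illegal
(4,2): flips 1 -> legal
(5,0): no bracket -> illegal
(5,1): no bracket -> illegal
(5,2): no bracket -> illegal
B mobility = 7
-- W to move --
(0,1): flips 1 -> legal
(0,2): flips 2 -> legal
(0,3): no bracket -> illegal
(1,1): no bracket -> illegal
(1,3): no bracket -> illegal
(2,1): flips 1 -> legal
(3,1): no bracket -> illegal
(3,4): flips 1 -> legal
(4,2): flips 1 -> legal
(4,4): no bracket -> illegal
(5,2): no bracket -> illegal
(5,3): flips 2 -> legal
(5,4): flips 1 -> legal
W mobility = 7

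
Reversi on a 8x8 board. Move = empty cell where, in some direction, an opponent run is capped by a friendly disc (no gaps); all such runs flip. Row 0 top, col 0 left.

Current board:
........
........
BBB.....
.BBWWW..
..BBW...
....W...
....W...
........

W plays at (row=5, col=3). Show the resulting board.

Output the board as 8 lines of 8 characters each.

Answer: ........
........
BBB.....
.BBWWW..
..BWW...
...WW...
....W...
........

Derivation:
Place W at (5,3); scan 8 dirs for brackets.
Dir NW: opp run (4,2) (3,1) (2,0), next=edge -> no flip
Dir N: opp run (4,3) capped by W -> flip
Dir NE: first cell 'W' (not opp) -> no flip
Dir W: first cell '.' (not opp) -> no flip
Dir E: first cell 'W' (not opp) -> no flip
Dir SW: first cell '.' (not opp) -> no flip
Dir S: first cell '.' (not opp) -> no flip
Dir SE: first cell 'W' (not opp) -> no flip
All flips: (4,3)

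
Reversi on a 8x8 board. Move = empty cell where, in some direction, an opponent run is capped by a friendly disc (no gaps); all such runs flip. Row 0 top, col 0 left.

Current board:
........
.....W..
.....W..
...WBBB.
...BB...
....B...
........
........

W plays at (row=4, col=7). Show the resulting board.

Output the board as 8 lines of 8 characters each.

Answer: ........
.....W..
.....W..
...WBBW.
...BB..W
....B...
........
........

Derivation:
Place W at (4,7); scan 8 dirs for brackets.
Dir NW: opp run (3,6) capped by W -> flip
Dir N: first cell '.' (not opp) -> no flip
Dir NE: edge -> no flip
Dir W: first cell '.' (not opp) -> no flip
Dir E: edge -> no flip
Dir SW: first cell '.' (not opp) -> no flip
Dir S: first cell '.' (not opp) -> no flip
Dir SE: edge -> no flip
All flips: (3,6)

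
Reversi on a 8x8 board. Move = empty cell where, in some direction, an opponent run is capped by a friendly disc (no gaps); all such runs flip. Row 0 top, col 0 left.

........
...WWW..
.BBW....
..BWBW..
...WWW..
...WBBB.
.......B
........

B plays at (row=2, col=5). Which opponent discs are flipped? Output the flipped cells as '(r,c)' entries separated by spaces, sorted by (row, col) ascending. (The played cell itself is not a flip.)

Dir NW: opp run (1,4), next='.' -> no flip
Dir N: opp run (1,5), next='.' -> no flip
Dir NE: first cell '.' (not opp) -> no flip
Dir W: first cell '.' (not opp) -> no flip
Dir E: first cell '.' (not opp) -> no flip
Dir SW: first cell 'B' (not opp) -> no flip
Dir S: opp run (3,5) (4,5) capped by B -> flip
Dir SE: first cell '.' (not opp) -> no flip

Answer: (3,5) (4,5)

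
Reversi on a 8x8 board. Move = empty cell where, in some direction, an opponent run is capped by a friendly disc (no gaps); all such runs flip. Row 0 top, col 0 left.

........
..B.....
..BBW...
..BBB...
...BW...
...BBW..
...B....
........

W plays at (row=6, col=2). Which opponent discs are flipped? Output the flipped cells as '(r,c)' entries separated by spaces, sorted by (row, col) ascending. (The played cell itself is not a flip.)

Answer: (5,3)

Derivation:
Dir NW: first cell '.' (not opp) -> no flip
Dir N: first cell '.' (not opp) -> no flip
Dir NE: opp run (5,3) capped by W -> flip
Dir W: first cell '.' (not opp) -> no flip
Dir E: opp run (6,3), next='.' -> no flip
Dir SW: first cell '.' (not opp) -> no flip
Dir S: first cell '.' (not opp) -> no flip
Dir SE: first cell '.' (not opp) -> no flip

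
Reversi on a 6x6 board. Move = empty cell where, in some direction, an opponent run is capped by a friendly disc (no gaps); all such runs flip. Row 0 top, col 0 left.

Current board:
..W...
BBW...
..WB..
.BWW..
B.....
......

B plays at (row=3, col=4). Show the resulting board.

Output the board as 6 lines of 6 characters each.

Answer: ..W...
BBW...
..WB..
.BBBB.
B.....
......

Derivation:
Place B at (3,4); scan 8 dirs for brackets.
Dir NW: first cell 'B' (not opp) -> no flip
Dir N: first cell '.' (not opp) -> no flip
Dir NE: first cell '.' (not opp) -> no flip
Dir W: opp run (3,3) (3,2) capped by B -> flip
Dir E: first cell '.' (not opp) -> no flip
Dir SW: first cell '.' (not opp) -> no flip
Dir S: first cell '.' (not opp) -> no flip
Dir SE: first cell '.' (not opp) -> no flip
All flips: (3,2) (3,3)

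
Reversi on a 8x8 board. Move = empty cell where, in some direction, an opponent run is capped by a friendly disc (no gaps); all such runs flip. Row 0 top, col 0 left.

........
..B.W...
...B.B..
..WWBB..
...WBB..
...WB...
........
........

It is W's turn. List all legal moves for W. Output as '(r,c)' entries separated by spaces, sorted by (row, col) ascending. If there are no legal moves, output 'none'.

Answer: (1,3) (1,6) (2,6) (3,6) (4,6) (5,5) (6,5)

Derivation:
(0,1): no bracket -> illegal
(0,2): no bracket -> illegal
(0,3): no bracket -> illegal
(1,1): no bracket -> illegal
(1,3): flips 1 -> legal
(1,5): no bracket -> illegal
(1,6): flips 2 -> legal
(2,1): no bracket -> illegal
(2,2): no bracket -> illegal
(2,4): no bracket -> illegal
(2,6): flips 2 -> legal
(3,6): flips 3 -> legal
(4,6): flips 2 -> legal
(5,5): flips 2 -> legal
(5,6): no bracket -> illegal
(6,3): no bracket -> illegal
(6,4): no bracket -> illegal
(6,5): flips 1 -> legal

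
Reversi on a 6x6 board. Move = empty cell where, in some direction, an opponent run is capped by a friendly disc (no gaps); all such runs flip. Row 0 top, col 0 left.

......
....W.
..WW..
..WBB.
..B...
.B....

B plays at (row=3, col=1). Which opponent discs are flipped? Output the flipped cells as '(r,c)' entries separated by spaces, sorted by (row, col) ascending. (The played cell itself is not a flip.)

Answer: (3,2)

Derivation:
Dir NW: first cell '.' (not opp) -> no flip
Dir N: first cell '.' (not opp) -> no flip
Dir NE: opp run (2,2), next='.' -> no flip
Dir W: first cell '.' (not opp) -> no flip
Dir E: opp run (3,2) capped by B -> flip
Dir SW: first cell '.' (not opp) -> no flip
Dir S: first cell '.' (not opp) -> no flip
Dir SE: first cell 'B' (not opp) -> no flip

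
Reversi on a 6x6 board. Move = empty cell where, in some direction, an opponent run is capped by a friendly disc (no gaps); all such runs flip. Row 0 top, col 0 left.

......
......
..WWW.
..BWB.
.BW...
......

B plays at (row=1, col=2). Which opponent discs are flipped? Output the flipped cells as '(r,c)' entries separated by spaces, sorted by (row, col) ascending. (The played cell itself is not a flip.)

Dir NW: first cell '.' (not opp) -> no flip
Dir N: first cell '.' (not opp) -> no flip
Dir NE: first cell '.' (not opp) -> no flip
Dir W: first cell '.' (not opp) -> no flip
Dir E: first cell '.' (not opp) -> no flip
Dir SW: first cell '.' (not opp) -> no flip
Dir S: opp run (2,2) capped by B -> flip
Dir SE: opp run (2,3) capped by B -> flip

Answer: (2,2) (2,3)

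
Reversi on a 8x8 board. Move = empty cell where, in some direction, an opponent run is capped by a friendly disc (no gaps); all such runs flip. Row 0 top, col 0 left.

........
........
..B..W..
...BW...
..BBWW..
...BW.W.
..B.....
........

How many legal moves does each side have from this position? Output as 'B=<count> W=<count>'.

Answer: B=5 W=5

Derivation:
-- B to move --
(1,4): no bracket -> illegal
(1,5): no bracket -> illegal
(1,6): flips 2 -> legal
(2,3): no bracket -> illegal
(2,4): no bracket -> illegal
(2,6): no bracket -> illegal
(3,5): flips 2 -> legal
(3,6): no bracket -> illegal
(4,6): flips 2 -> legal
(4,7): no bracket -> illegal
(5,5): flips 2 -> legal
(5,7): no bracket -> illegal
(6,3): no bracket -> illegal
(6,4): no bracket -> illegal
(6,5): flips 1 -> legal
(6,6): no bracket -> illegal
(6,7): no bracket -> illegal
B mobility = 5
-- W to move --
(1,1): flips 2 -> legal
(1,2): no bracket -> illegal
(1,3): no bracket -> illegal
(2,1): no bracket -> illegal
(2,3): no bracket -> illegal
(2,4): no bracket -> illegal
(3,1): no bracket -> illegal
(3,2): flips 2 -> legal
(4,1): flips 2 -> legal
(5,1): no bracket -> illegal
(5,2): flips 2 -> legal
(6,1): no bracket -> illegal
(6,3): no bracket -> illegal
(6,4): no bracket -> illegal
(7,1): flips 2 -> legal
(7,2): no bracket -> illegal
(7,3): no bracket -> illegal
W mobility = 5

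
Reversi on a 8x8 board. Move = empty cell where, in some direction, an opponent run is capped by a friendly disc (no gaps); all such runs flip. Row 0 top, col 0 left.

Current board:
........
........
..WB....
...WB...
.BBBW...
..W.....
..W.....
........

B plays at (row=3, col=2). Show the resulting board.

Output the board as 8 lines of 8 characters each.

Answer: ........
........
..WB....
..BBB...
.BBBW...
..W.....
..W.....
........

Derivation:
Place B at (3,2); scan 8 dirs for brackets.
Dir NW: first cell '.' (not opp) -> no flip
Dir N: opp run (2,2), next='.' -> no flip
Dir NE: first cell 'B' (not opp) -> no flip
Dir W: first cell '.' (not opp) -> no flip
Dir E: opp run (3,3) capped by B -> flip
Dir SW: first cell 'B' (not opp) -> no flip
Dir S: first cell 'B' (not opp) -> no flip
Dir SE: first cell 'B' (not opp) -> no flip
All flips: (3,3)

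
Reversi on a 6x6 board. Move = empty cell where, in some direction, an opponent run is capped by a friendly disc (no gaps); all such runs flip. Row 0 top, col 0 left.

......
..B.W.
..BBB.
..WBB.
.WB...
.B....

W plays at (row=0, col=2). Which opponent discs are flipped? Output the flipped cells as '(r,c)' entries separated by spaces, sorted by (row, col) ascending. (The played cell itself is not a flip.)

Dir NW: edge -> no flip
Dir N: edge -> no flip
Dir NE: edge -> no flip
Dir W: first cell '.' (not opp) -> no flip
Dir E: first cell '.' (not opp) -> no flip
Dir SW: first cell '.' (not opp) -> no flip
Dir S: opp run (1,2) (2,2) capped by W -> flip
Dir SE: first cell '.' (not opp) -> no flip

Answer: (1,2) (2,2)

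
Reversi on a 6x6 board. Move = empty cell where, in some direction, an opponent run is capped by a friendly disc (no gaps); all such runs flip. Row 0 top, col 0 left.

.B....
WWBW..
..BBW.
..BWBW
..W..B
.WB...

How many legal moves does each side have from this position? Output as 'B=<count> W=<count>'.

Answer: B=9 W=6

Derivation:
-- B to move --
(0,0): flips 1 -> legal
(0,2): no bracket -> illegal
(0,3): flips 1 -> legal
(0,4): flips 1 -> legal
(1,4): flips 2 -> legal
(1,5): no bracket -> illegal
(2,0): no bracket -> illegal
(2,1): flips 1 -> legal
(2,5): flips 2 -> legal
(3,1): no bracket -> illegal
(4,0): no bracket -> illegal
(4,1): no bracket -> illegal
(4,3): flips 1 -> legal
(4,4): flips 1 -> legal
(5,0): flips 1 -> legal
(5,3): no bracket -> illegal
B mobility = 9
-- W to move --
(0,0): no bracket -> illegal
(0,2): flips 3 -> legal
(0,3): no bracket -> illegal
(1,4): no bracket -> illegal
(2,1): flips 2 -> legal
(2,5): no bracket -> illegal
(3,1): flips 2 -> legal
(4,1): no bracket -> illegal
(4,3): no bracket -> illegal
(4,4): flips 1 -> legal
(5,3): flips 1 -> legal
(5,4): no bracket -> illegal
(5,5): flips 1 -> legal
W mobility = 6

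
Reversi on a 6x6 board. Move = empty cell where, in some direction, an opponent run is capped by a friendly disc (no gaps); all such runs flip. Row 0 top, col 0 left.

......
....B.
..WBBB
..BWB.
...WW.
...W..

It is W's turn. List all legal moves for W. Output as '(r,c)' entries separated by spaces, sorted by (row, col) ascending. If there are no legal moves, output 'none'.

(0,3): no bracket -> illegal
(0,4): flips 3 -> legal
(0,5): no bracket -> illegal
(1,2): no bracket -> illegal
(1,3): flips 1 -> legal
(1,5): flips 1 -> legal
(2,1): flips 1 -> legal
(3,1): flips 1 -> legal
(3,5): flips 1 -> legal
(4,1): no bracket -> illegal
(4,2): flips 1 -> legal
(4,5): no bracket -> illegal

Answer: (0,4) (1,3) (1,5) (2,1) (3,1) (3,5) (4,2)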